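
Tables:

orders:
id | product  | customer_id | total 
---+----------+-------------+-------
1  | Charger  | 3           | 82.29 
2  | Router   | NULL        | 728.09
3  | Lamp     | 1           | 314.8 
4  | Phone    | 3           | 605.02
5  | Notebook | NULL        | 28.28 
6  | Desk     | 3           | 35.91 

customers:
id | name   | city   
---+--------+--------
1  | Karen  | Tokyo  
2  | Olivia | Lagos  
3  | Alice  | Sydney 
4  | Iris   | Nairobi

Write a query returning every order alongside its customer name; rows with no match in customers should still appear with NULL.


LEFT JOIN keeps every row from orders (the left table); where customer_id has no match in customers, the customer columns become NULL. Walk through each order:
  - order 1 (Charger): customer_id=3 -> matches Alice
  - order 2 (Router): customer_id=NULL, no match -> kept with NULL
  - order 3 (Lamp): customer_id=1 -> matches Karen
  - order 4 (Phone): customer_id=3 -> matches Alice
  - order 5 (Notebook): customer_id=NULL, no match -> kept with NULL
  - order 6 (Desk): customer_id=3 -> matches Alice
All 6 rows appear; 2 have NULL customer.

SQL:
SELECT a.product, b.name AS customer
FROM orders a
LEFT JOIN customers b ON a.customer_id = b.id

Result:
product  | customer
---------+---------
Charger  | Alice   
Router   | NULL    
Lamp     | Karen   
Phone    | Alice   
Notebook | NULL    
Desk     | Alice   


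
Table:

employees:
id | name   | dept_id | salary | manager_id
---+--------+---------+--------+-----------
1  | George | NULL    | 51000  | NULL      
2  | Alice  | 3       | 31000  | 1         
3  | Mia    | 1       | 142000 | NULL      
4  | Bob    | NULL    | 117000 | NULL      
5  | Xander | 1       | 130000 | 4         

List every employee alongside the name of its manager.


This is a self-join: employees is joined to a second copy of itself, matching each row's manager_id to another row's id. Use LEFT JOIN so rows with manager_id=NULL are kept.
  - employee 1 (George): manager_id=NULL -> NULL
  - employee 2 (Alice): manager_id=1 -> George
  - employee 3 (Mia): manager_id=NULL -> NULL
  - employee 4 (Bob): manager_id=NULL -> NULL
  - employee 5 (Xander): manager_id=4 -> Bob

SQL:
SELECT a.name AS item, b.name AS manager
FROM employees a
LEFT JOIN employees b ON a.manager_id = b.id

Result:
item   | manager
-------+--------
George | NULL   
Alice  | George 
Mia    | NULL   
Bob    | NULL   
Xander | Bob    


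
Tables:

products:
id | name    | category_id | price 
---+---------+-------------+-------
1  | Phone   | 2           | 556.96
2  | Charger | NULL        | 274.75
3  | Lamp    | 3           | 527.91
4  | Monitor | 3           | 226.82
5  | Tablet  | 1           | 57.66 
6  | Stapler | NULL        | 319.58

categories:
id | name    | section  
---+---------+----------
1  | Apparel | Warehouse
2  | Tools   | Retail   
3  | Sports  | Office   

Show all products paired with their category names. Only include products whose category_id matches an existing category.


INNER JOIN keeps only products rows whose category_id matches an id in categories. Walk through each product:
  - product 1 (Phone): category_id=2 -> matches Tools
  - product 2 (Charger): category_id=NULL, no match -> dropped
  - product 3 (Lamp): category_id=3 -> matches Sports
  - product 4 (Monitor): category_id=3 -> matches Sports
  - product 5 (Tablet): category_id=1 -> matches Apparel
  - product 6 (Stapler): category_id=NULL, no match -> dropped
So 2 of 6 rows are dropped.

SQL:
SELECT a.name, b.name AS category
FROM products a
INNER JOIN categories b ON a.category_id = b.id

Result:
name    | category
--------+---------
Phone   | Tools   
Lamp    | Sports  
Monitor | Sports  
Tablet  | Apparel 


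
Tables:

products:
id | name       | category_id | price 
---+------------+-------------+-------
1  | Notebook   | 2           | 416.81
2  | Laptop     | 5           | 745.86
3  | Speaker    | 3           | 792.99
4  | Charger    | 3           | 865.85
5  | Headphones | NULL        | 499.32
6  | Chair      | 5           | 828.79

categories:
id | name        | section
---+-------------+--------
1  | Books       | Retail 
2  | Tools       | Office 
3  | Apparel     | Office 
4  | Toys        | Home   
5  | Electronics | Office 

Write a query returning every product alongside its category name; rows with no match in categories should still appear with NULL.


LEFT JOIN keeps every row from products (the left table); where category_id has no match in categories, the category columns become NULL. Walk through each product:
  - product 1 (Notebook): category_id=2 -> matches Tools
  - product 2 (Laptop): category_id=5 -> matches Electronics
  - product 3 (Speaker): category_id=3 -> matches Apparel
  - product 4 (Charger): category_id=3 -> matches Apparel
  - product 5 (Headphones): category_id=NULL, no match -> kept with NULL
  - product 6 (Chair): category_id=5 -> matches Electronics
All 6 rows appear; 1 has NULL category.

SQL:
SELECT a.name, b.name AS category
FROM products a
LEFT JOIN categories b ON a.category_id = b.id

Result:
name       | category   
-----------+------------
Notebook   | Tools      
Laptop     | Electronics
Speaker    | Apparel    
Charger    | Apparel    
Headphones | NULL       
Chair      | Electronics


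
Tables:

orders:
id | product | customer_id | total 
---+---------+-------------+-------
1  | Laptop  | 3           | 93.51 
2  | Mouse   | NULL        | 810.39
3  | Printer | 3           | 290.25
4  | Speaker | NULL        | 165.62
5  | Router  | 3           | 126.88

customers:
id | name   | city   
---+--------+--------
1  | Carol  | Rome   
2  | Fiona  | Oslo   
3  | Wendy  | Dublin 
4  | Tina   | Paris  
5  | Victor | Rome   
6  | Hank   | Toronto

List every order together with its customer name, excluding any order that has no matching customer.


INNER JOIN keeps only orders rows whose customer_id matches an id in customers. Walk through each order:
  - order 1 (Laptop): customer_id=3 -> matches Wendy
  - order 2 (Mouse): customer_id=NULL, no match -> dropped
  - order 3 (Printer): customer_id=3 -> matches Wendy
  - order 4 (Speaker): customer_id=NULL, no match -> dropped
  - order 5 (Router): customer_id=3 -> matches Wendy
So 2 of 5 rows are dropped.

SQL:
SELECT a.product, b.name AS customer
FROM orders a
INNER JOIN customers b ON a.customer_id = b.id

Result:
product | customer
--------+---------
Laptop  | Wendy   
Printer | Wendy   
Router  | Wendy   


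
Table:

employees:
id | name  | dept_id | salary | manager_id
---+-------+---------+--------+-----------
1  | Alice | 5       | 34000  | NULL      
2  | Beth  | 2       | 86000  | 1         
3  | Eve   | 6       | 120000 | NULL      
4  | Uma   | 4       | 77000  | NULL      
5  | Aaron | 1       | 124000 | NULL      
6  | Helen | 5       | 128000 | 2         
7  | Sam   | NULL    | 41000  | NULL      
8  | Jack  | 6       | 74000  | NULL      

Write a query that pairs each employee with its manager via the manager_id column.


This is a self-join: employees is joined to a second copy of itself, matching each row's manager_id to another row's id. Use LEFT JOIN so rows with manager_id=NULL are kept.
  - employee 1 (Alice): manager_id=NULL -> NULL
  - employee 2 (Beth): manager_id=1 -> Alice
  - employee 3 (Eve): manager_id=NULL -> NULL
  - employee 4 (Uma): manager_id=NULL -> NULL
  - employee 5 (Aaron): manager_id=NULL -> NULL
  - employee 6 (Helen): manager_id=2 -> Beth
  - employee 7 (Sam): manager_id=NULL -> NULL
  - employee 8 (Jack): manager_id=NULL -> NULL

SQL:
SELECT a.name AS item, b.name AS manager
FROM employees a
LEFT JOIN employees b ON a.manager_id = b.id

Result:
item  | manager
------+--------
Alice | NULL   
Beth  | Alice  
Eve   | NULL   
Uma   | NULL   
Aaron | NULL   
Helen | Beth   
Sam   | NULL   
Jack  | NULL   


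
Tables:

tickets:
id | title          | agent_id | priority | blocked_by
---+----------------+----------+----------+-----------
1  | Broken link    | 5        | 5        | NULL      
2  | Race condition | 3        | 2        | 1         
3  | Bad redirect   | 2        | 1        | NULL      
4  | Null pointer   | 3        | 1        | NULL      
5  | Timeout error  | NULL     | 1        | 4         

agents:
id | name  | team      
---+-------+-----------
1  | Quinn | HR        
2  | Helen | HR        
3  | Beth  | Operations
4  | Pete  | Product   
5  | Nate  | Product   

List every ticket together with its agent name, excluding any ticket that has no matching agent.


INNER JOIN keeps only tickets rows whose agent_id matches an id in agents. Walk through each ticket:
  - ticket 1 (Broken link): agent_id=5 -> matches Nate
  - ticket 2 (Race condition): agent_id=3 -> matches Beth
  - ticket 3 (Bad redirect): agent_id=2 -> matches Helen
  - ticket 4 (Null pointer): agent_id=3 -> matches Beth
  - ticket 5 (Timeout error): agent_id=NULL, no match -> dropped
So 1 of 5 rows is dropped.

SQL:
SELECT a.title, b.name AS agent
FROM tickets a
INNER JOIN agents b ON a.agent_id = b.id

Result:
title          | agent
---------------+------
Broken link    | Nate 
Race condition | Beth 
Bad redirect   | Helen
Null pointer   | Beth 


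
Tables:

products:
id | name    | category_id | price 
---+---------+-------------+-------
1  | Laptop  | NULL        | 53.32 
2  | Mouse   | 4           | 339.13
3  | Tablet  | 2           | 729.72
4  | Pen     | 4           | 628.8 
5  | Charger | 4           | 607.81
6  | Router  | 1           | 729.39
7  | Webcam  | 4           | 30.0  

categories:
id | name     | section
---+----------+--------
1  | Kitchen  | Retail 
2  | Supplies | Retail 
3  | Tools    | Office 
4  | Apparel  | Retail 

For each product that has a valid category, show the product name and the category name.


INNER JOIN keeps only products rows whose category_id matches an id in categories. Walk through each product:
  - product 1 (Laptop): category_id=NULL, no match -> dropped
  - product 2 (Mouse): category_id=4 -> matches Apparel
  - product 3 (Tablet): category_id=2 -> matches Supplies
  - product 4 (Pen): category_id=4 -> matches Apparel
  - product 5 (Charger): category_id=4 -> matches Apparel
  - product 6 (Router): category_id=1 -> matches Kitchen
  - product 7 (Webcam): category_id=4 -> matches Apparel
So 1 of 7 rows is dropped.

SQL:
SELECT a.name, b.name AS category
FROM products a
INNER JOIN categories b ON a.category_id = b.id

Result:
name    | category
--------+---------
Mouse   | Apparel 
Tablet  | Supplies
Pen     | Apparel 
Charger | Apparel 
Router  | Kitchen 
Webcam  | Apparel 


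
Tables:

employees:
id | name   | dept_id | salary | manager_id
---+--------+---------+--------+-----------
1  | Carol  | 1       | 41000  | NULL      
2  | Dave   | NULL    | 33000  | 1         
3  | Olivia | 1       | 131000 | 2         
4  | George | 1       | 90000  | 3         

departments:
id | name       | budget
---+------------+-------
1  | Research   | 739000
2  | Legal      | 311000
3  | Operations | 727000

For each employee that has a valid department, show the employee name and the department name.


INNER JOIN keeps only employees rows whose dept_id matches an id in departments. Walk through each employee:
  - employee 1 (Carol): dept_id=1 -> matches Research
  - employee 2 (Dave): dept_id=NULL, no match -> dropped
  - employee 3 (Olivia): dept_id=1 -> matches Research
  - employee 4 (George): dept_id=1 -> matches Research
So 1 of 4 rows is dropped.

SQL:
SELECT a.name, b.name AS department
FROM employees a
INNER JOIN departments b ON a.dept_id = b.id

Result:
name   | department
-------+-----------
Carol  | Research  
Olivia | Research  
George | Research  


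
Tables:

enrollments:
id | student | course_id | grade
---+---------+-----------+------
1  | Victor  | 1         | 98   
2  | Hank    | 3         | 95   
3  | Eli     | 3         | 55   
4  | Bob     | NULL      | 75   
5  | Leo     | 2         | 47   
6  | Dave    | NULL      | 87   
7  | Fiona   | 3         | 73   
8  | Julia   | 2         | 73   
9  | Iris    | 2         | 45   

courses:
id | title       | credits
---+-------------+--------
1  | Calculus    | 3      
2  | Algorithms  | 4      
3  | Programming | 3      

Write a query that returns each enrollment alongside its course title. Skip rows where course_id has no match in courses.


INNER JOIN keeps only enrollments rows whose course_id matches an id in courses. Walk through each enrollment:
  - enrollment 1 (Victor): course_id=1 -> matches Calculus
  - enrollment 2 (Hank): course_id=3 -> matches Programming
  - enrollment 3 (Eli): course_id=3 -> matches Programming
  - enrollment 4 (Bob): course_id=NULL, no match -> dropped
  - enrollment 5 (Leo): course_id=2 -> matches Algorithms
  - enrollment 6 (Dave): course_id=NULL, no match -> dropped
  - enrollment 7 (Fiona): course_id=3 -> matches Programming
  - enrollment 8 (Julia): course_id=2 -> matches Algorithms
  - enrollment 9 (Iris): course_id=2 -> matches Algorithms
So 2 of 9 rows are dropped.

SQL:
SELECT a.student, b.title AS course
FROM enrollments a
INNER JOIN courses b ON a.course_id = b.id

Result:
student | course     
--------+------------
Victor  | Calculus   
Hank    | Programming
Eli     | Programming
Leo     | Algorithms 
Fiona   | Programming
Julia   | Algorithms 
Iris    | Algorithms 


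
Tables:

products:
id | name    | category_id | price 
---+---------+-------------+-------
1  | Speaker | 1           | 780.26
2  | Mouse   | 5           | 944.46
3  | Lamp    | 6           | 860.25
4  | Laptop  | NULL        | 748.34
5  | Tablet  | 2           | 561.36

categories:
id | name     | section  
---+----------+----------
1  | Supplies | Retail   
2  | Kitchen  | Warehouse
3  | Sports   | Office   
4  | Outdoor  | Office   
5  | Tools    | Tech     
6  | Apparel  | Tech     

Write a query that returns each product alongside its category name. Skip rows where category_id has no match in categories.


INNER JOIN keeps only products rows whose category_id matches an id in categories. Walk through each product:
  - product 1 (Speaker): category_id=1 -> matches Supplies
  - product 2 (Mouse): category_id=5 -> matches Tools
  - product 3 (Lamp): category_id=6 -> matches Apparel
  - product 4 (Laptop): category_id=NULL, no match -> dropped
  - product 5 (Tablet): category_id=2 -> matches Kitchen
So 1 of 5 rows is dropped.

SQL:
SELECT a.name, b.name AS category
FROM products a
INNER JOIN categories b ON a.category_id = b.id

Result:
name    | category
--------+---------
Speaker | Supplies
Mouse   | Tools   
Lamp    | Apparel 
Tablet  | Kitchen 


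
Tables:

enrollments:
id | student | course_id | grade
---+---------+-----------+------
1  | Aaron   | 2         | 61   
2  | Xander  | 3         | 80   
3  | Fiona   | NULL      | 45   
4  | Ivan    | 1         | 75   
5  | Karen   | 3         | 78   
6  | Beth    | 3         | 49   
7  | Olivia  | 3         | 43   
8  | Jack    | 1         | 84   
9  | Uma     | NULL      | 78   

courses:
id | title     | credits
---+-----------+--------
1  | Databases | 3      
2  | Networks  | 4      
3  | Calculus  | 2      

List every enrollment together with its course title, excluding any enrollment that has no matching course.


INNER JOIN keeps only enrollments rows whose course_id matches an id in courses. Walk through each enrollment:
  - enrollment 1 (Aaron): course_id=2 -> matches Networks
  - enrollment 2 (Xander): course_id=3 -> matches Calculus
  - enrollment 3 (Fiona): course_id=NULL, no match -> dropped
  - enrollment 4 (Ivan): course_id=1 -> matches Databases
  - enrollment 5 (Karen): course_id=3 -> matches Calculus
  - enrollment 6 (Beth): course_id=3 -> matches Calculus
  - enrollment 7 (Olivia): course_id=3 -> matches Calculus
  - enrollment 8 (Jack): course_id=1 -> matches Databases
  - enrollment 9 (Uma): course_id=NULL, no match -> dropped
So 2 of 9 rows are dropped.

SQL:
SELECT a.student, b.title AS course
FROM enrollments a
INNER JOIN courses b ON a.course_id = b.id

Result:
student | course   
--------+----------
Aaron   | Networks 
Xander  | Calculus 
Ivan    | Databases
Karen   | Calculus 
Beth    | Calculus 
Olivia  | Calculus 
Jack    | Databases


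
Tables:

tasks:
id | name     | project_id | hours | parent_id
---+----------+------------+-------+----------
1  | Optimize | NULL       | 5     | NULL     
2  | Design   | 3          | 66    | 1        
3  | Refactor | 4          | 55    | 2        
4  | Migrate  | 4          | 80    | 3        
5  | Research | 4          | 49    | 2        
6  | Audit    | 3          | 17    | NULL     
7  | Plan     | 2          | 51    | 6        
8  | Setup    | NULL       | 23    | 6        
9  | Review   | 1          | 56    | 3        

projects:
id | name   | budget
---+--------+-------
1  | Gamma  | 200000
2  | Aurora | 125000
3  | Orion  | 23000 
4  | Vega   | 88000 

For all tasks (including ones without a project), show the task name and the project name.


LEFT JOIN keeps every row from tasks (the left table); where project_id has no match in projects, the project columns become NULL. Walk through each task:
  - task 1 (Optimize): project_id=NULL, no match -> kept with NULL
  - task 2 (Design): project_id=3 -> matches Orion
  - task 3 (Refactor): project_id=4 -> matches Vega
  - task 4 (Migrate): project_id=4 -> matches Vega
  - task 5 (Research): project_id=4 -> matches Vega
  - task 6 (Audit): project_id=3 -> matches Orion
  - task 7 (Plan): project_id=2 -> matches Aurora
  - task 8 (Setup): project_id=NULL, no match -> kept with NULL
  - task 9 (Review): project_id=1 -> matches Gamma
All 9 rows appear; 2 have NULL project.

SQL:
SELECT a.name, b.name AS project
FROM tasks a
LEFT JOIN projects b ON a.project_id = b.id

Result:
name     | project
---------+--------
Optimize | NULL   
Design   | Orion  
Refactor | Vega   
Migrate  | Vega   
Research | Vega   
Audit    | Orion  
Plan     | Aurora 
Setup    | NULL   
Review   | Gamma  


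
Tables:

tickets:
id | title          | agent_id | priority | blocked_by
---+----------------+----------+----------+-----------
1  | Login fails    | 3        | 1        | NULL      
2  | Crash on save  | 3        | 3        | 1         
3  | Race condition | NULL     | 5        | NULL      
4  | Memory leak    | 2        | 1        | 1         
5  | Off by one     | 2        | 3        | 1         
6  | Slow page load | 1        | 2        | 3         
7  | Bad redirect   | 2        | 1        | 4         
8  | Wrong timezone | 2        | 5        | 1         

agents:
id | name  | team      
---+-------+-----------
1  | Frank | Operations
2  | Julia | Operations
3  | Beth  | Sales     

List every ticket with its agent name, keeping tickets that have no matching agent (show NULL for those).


LEFT JOIN keeps every row from tickets (the left table); where agent_id has no match in agents, the agent columns become NULL. Walk through each ticket:
  - ticket 1 (Login fails): agent_id=3 -> matches Beth
  - ticket 2 (Crash on save): agent_id=3 -> matches Beth
  - ticket 3 (Race condition): agent_id=NULL, no match -> kept with NULL
  - ticket 4 (Memory leak): agent_id=2 -> matches Julia
  - ticket 5 (Off by one): agent_id=2 -> matches Julia
  - ticket 6 (Slow page load): agent_id=1 -> matches Frank
  - ticket 7 (Bad redirect): agent_id=2 -> matches Julia
  - ticket 8 (Wrong timezone): agent_id=2 -> matches Julia
All 8 rows appear; 1 has NULL agent.

SQL:
SELECT a.title, b.name AS agent
FROM tickets a
LEFT JOIN agents b ON a.agent_id = b.id

Result:
title          | agent
---------------+------
Login fails    | Beth 
Crash on save  | Beth 
Race condition | NULL 
Memory leak    | Julia
Off by one     | Julia
Slow page load | Frank
Bad redirect   | Julia
Wrong timezone | Julia


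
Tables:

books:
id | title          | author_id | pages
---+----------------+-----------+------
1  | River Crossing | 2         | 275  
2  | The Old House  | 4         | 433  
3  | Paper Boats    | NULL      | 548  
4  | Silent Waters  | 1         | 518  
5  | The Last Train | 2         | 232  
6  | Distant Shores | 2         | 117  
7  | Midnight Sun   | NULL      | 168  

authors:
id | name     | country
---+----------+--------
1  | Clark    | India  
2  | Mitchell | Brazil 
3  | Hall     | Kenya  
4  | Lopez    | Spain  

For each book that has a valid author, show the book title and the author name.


INNER JOIN keeps only books rows whose author_id matches an id in authors. Walk through each book:
  - book 1 (River Crossing): author_id=2 -> matches Mitchell
  - book 2 (The Old House): author_id=4 -> matches Lopez
  - book 3 (Paper Boats): author_id=NULL, no match -> dropped
  - book 4 (Silent Waters): author_id=1 -> matches Clark
  - book 5 (The Last Train): author_id=2 -> matches Mitchell
  - book 6 (Distant Shores): author_id=2 -> matches Mitchell
  - book 7 (Midnight Sun): author_id=NULL, no match -> dropped
So 2 of 7 rows are dropped.

SQL:
SELECT a.title, b.name AS author
FROM books a
INNER JOIN authors b ON a.author_id = b.id

Result:
title          | author  
---------------+---------
River Crossing | Mitchell
The Old House  | Lopez   
Silent Waters  | Clark   
The Last Train | Mitchell
Distant Shores | Mitchell


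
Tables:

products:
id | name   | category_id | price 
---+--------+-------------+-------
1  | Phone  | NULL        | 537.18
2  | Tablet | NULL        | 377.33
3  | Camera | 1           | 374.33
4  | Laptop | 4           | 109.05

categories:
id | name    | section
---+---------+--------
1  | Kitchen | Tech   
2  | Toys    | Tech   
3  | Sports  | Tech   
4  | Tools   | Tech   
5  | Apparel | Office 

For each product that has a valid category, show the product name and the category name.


INNER JOIN keeps only products rows whose category_id matches an id in categories. Walk through each product:
  - product 1 (Phone): category_id=NULL, no match -> dropped
  - product 2 (Tablet): category_id=NULL, no match -> dropped
  - product 3 (Camera): category_id=1 -> matches Kitchen
  - product 4 (Laptop): category_id=4 -> matches Tools
So 2 of 4 rows are dropped.

SQL:
SELECT a.name, b.name AS category
FROM products a
INNER JOIN categories b ON a.category_id = b.id

Result:
name   | category
-------+---------
Camera | Kitchen 
Laptop | Tools   


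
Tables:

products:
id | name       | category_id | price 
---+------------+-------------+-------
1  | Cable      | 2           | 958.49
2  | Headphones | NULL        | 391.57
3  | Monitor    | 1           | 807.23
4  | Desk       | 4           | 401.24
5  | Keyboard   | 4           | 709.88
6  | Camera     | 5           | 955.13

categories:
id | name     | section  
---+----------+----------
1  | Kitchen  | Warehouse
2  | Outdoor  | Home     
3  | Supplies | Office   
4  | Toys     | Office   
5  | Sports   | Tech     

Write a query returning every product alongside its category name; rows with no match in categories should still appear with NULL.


LEFT JOIN keeps every row from products (the left table); where category_id has no match in categories, the category columns become NULL. Walk through each product:
  - product 1 (Cable): category_id=2 -> matches Outdoor
  - product 2 (Headphones): category_id=NULL, no match -> kept with NULL
  - product 3 (Monitor): category_id=1 -> matches Kitchen
  - product 4 (Desk): category_id=4 -> matches Toys
  - product 5 (Keyboard): category_id=4 -> matches Toys
  - product 6 (Camera): category_id=5 -> matches Sports
All 6 rows appear; 1 has NULL category.

SQL:
SELECT a.name, b.name AS category
FROM products a
LEFT JOIN categories b ON a.category_id = b.id

Result:
name       | category
-----------+---------
Cable      | Outdoor 
Headphones | NULL    
Monitor    | Kitchen 
Desk       | Toys    
Keyboard   | Toys    
Camera     | Sports  


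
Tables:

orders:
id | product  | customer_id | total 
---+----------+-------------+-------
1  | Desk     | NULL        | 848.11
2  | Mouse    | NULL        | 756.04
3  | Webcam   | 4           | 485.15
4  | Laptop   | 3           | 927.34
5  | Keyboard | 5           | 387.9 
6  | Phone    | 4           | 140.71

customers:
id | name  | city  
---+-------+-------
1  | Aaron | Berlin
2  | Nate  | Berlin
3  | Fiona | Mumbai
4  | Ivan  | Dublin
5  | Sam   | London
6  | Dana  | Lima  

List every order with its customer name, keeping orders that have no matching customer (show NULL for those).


LEFT JOIN keeps every row from orders (the left table); where customer_id has no match in customers, the customer columns become NULL. Walk through each order:
  - order 1 (Desk): customer_id=NULL, no match -> kept with NULL
  - order 2 (Mouse): customer_id=NULL, no match -> kept with NULL
  - order 3 (Webcam): customer_id=4 -> matches Ivan
  - order 4 (Laptop): customer_id=3 -> matches Fiona
  - order 5 (Keyboard): customer_id=5 -> matches Sam
  - order 6 (Phone): customer_id=4 -> matches Ivan
All 6 rows appear; 2 have NULL customer.

SQL:
SELECT a.product, b.name AS customer
FROM orders a
LEFT JOIN customers b ON a.customer_id = b.id

Result:
product  | customer
---------+---------
Desk     | NULL    
Mouse    | NULL    
Webcam   | Ivan    
Laptop   | Fiona   
Keyboard | Sam     
Phone    | Ivan    


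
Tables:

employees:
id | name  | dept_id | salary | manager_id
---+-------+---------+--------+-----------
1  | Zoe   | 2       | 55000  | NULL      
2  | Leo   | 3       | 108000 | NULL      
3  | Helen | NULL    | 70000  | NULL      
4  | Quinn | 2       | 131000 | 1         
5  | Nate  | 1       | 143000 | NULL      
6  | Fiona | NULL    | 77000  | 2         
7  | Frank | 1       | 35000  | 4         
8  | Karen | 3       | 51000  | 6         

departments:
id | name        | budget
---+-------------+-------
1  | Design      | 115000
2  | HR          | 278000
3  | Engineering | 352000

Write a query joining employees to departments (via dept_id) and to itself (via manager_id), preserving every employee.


Two LEFT JOINs from the same base table employees: one to departments via dept_id, one to employees itself via manager_id. Both are LEFT so every employee is preserved.
Match against departments:
  - employee 1 (Zoe): dept_id=2 -> matches HR
  - employee 2 (Leo): dept_id=3 -> matches Engineering
  - employee 3 (Helen): dept_id=NULL, no match -> kept with NULL
  - employee 4 (Quinn): dept_id=2 -> matches HR
  - employee 5 (Nate): dept_id=1 -> matches Design
  - employee 6 (Fiona): dept_id=NULL, no match -> kept with NULL
  - employee 7 (Frank): dept_id=1 -> matches Design
  - employee 8 (Karen): dept_id=3 -> matches Engineering
Match against employees (self):
  - employee 1 (Zoe): manager_id=NULL -> NULL
  - employee 2 (Leo): manager_id=NULL -> NULL
  - employee 3 (Helen): manager_id=NULL -> NULL
  - employee 4 (Quinn): manager_id=1 -> Zoe
  - employee 5 (Nate): manager_id=NULL -> NULL
  - employee 6 (Fiona): manager_id=2 -> Leo
  - employee 7 (Frank): manager_id=4 -> Quinn
  - employee 8 (Karen): manager_id=6 -> Fiona

SQL:
SELECT a.name, b.name AS department, c.name AS manager
FROM employees a
LEFT JOIN departments b ON a.dept_id = b.id
LEFT JOIN employees c ON a.manager_id = c.id

Result:
name  | department  | manager
------+-------------+--------
Zoe   | HR          | NULL   
Leo   | Engineering | NULL   
Helen | NULL        | NULL   
Quinn | HR          | Zoe    
Nate  | Design      | NULL   
Fiona | NULL        | Leo    
Frank | Design      | Quinn  
Karen | Engineering | Fiona  


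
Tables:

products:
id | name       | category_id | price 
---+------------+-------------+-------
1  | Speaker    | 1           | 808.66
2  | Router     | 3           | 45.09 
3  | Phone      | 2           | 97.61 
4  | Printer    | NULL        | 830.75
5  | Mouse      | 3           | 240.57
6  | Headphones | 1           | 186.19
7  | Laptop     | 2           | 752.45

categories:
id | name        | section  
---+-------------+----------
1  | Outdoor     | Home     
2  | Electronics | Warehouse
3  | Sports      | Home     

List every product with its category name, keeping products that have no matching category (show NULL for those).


LEFT JOIN keeps every row from products (the left table); where category_id has no match in categories, the category columns become NULL. Walk through each product:
  - product 1 (Speaker): category_id=1 -> matches Outdoor
  - product 2 (Router): category_id=3 -> matches Sports
  - product 3 (Phone): category_id=2 -> matches Electronics
  - product 4 (Printer): category_id=NULL, no match -> kept with NULL
  - product 5 (Mouse): category_id=3 -> matches Sports
  - product 6 (Headphones): category_id=1 -> matches Outdoor
  - product 7 (Laptop): category_id=2 -> matches Electronics
All 7 rows appear; 1 has NULL category.

SQL:
SELECT a.name, b.name AS category
FROM products a
LEFT JOIN categories b ON a.category_id = b.id

Result:
name       | category   
-----------+------------
Speaker    | Outdoor    
Router     | Sports     
Phone      | Electronics
Printer    | NULL       
Mouse      | Sports     
Headphones | Outdoor    
Laptop     | Electronics


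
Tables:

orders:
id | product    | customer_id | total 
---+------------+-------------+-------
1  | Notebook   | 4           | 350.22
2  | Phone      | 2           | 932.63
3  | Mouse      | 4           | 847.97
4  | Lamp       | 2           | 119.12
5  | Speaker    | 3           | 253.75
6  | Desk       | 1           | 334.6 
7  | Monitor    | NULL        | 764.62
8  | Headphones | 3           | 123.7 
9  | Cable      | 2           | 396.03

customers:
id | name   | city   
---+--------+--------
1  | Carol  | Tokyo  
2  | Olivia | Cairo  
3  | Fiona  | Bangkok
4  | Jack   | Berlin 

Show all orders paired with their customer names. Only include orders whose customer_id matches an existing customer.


INNER JOIN keeps only orders rows whose customer_id matches an id in customers. Walk through each order:
  - order 1 (Notebook): customer_id=4 -> matches Jack
  - order 2 (Phone): customer_id=2 -> matches Olivia
  - order 3 (Mouse): customer_id=4 -> matches Jack
  - order 4 (Lamp): customer_id=2 -> matches Olivia
  - order 5 (Speaker): customer_id=3 -> matches Fiona
  - order 6 (Desk): customer_id=1 -> matches Carol
  - order 7 (Monitor): customer_id=NULL, no match -> dropped
  - order 8 (Headphones): customer_id=3 -> matches Fiona
  - order 9 (Cable): customer_id=2 -> matches Olivia
So 1 of 9 rows is dropped.

SQL:
SELECT a.product, b.name AS customer
FROM orders a
INNER JOIN customers b ON a.customer_id = b.id

Result:
product    | customer
-----------+---------
Notebook   | Jack    
Phone      | Olivia  
Mouse      | Jack    
Lamp       | Olivia  
Speaker    | Fiona   
Desk       | Carol   
Headphones | Fiona   
Cable      | Olivia  


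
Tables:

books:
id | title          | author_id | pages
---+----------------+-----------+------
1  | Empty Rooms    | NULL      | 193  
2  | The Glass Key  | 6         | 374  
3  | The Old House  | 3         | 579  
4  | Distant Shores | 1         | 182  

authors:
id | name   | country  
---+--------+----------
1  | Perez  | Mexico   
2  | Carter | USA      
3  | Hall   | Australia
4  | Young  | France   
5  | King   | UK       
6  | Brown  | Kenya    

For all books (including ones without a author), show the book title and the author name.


LEFT JOIN keeps every row from books (the left table); where author_id has no match in authors, the author columns become NULL. Walk through each book:
  - book 1 (Empty Rooms): author_id=NULL, no match -> kept with NULL
  - book 2 (The Glass Key): author_id=6 -> matches Brown
  - book 3 (The Old House): author_id=3 -> matches Hall
  - book 4 (Distant Shores): author_id=1 -> matches Perez
All 4 rows appear; 1 has NULL author.

SQL:
SELECT a.title, b.name AS author
FROM books a
LEFT JOIN authors b ON a.author_id = b.id

Result:
title          | author
---------------+-------
Empty Rooms    | NULL  
The Glass Key  | Brown 
The Old House  | Hall  
Distant Shores | Perez 


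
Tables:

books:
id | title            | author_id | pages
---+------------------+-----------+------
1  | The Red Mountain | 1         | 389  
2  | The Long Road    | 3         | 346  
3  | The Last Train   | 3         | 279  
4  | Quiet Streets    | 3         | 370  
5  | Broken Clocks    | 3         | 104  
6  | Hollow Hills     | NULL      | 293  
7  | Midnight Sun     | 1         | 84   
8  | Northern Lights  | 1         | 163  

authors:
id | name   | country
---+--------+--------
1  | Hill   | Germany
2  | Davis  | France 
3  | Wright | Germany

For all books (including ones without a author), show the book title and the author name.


LEFT JOIN keeps every row from books (the left table); where author_id has no match in authors, the author columns become NULL. Walk through each book:
  - book 1 (The Red Mountain): author_id=1 -> matches Hill
  - book 2 (The Long Road): author_id=3 -> matches Wright
  - book 3 (The Last Train): author_id=3 -> matches Wright
  - book 4 (Quiet Streets): author_id=3 -> matches Wright
  - book 5 (Broken Clocks): author_id=3 -> matches Wright
  - book 6 (Hollow Hills): author_id=NULL, no match -> kept with NULL
  - book 7 (Midnight Sun): author_id=1 -> matches Hill
  - book 8 (Northern Lights): author_id=1 -> matches Hill
All 8 rows appear; 1 has NULL author.

SQL:
SELECT a.title, b.name AS author
FROM books a
LEFT JOIN authors b ON a.author_id = b.id

Result:
title            | author
-----------------+-------
The Red Mountain | Hill  
The Long Road    | Wright
The Last Train   | Wright
Quiet Streets    | Wright
Broken Clocks    | Wright
Hollow Hills     | NULL  
Midnight Sun     | Hill  
Northern Lights  | Hill  


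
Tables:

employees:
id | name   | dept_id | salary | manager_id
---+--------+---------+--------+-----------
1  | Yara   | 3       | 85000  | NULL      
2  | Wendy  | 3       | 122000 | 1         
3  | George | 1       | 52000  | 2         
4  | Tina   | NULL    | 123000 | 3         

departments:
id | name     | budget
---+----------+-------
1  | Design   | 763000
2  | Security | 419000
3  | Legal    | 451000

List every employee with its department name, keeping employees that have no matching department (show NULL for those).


LEFT JOIN keeps every row from employees (the left table); where dept_id has no match in departments, the department columns become NULL. Walk through each employee:
  - employee 1 (Yara): dept_id=3 -> matches Legal
  - employee 2 (Wendy): dept_id=3 -> matches Legal
  - employee 3 (George): dept_id=1 -> matches Design
  - employee 4 (Tina): dept_id=NULL, no match -> kept with NULL
All 4 rows appear; 1 has NULL department.

SQL:
SELECT a.name, b.name AS department
FROM employees a
LEFT JOIN departments b ON a.dept_id = b.id

Result:
name   | department
-------+-----------
Yara   | Legal     
Wendy  | Legal     
George | Design    
Tina   | NULL      


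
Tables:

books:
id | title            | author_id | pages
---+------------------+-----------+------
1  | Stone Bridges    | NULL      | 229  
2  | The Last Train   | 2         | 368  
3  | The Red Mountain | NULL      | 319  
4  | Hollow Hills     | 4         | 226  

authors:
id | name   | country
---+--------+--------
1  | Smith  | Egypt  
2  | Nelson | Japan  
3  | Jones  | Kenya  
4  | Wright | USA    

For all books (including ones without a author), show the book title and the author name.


LEFT JOIN keeps every row from books (the left table); where author_id has no match in authors, the author columns become NULL. Walk through each book:
  - book 1 (Stone Bridges): author_id=NULL, no match -> kept with NULL
  - book 2 (The Last Train): author_id=2 -> matches Nelson
  - book 3 (The Red Mountain): author_id=NULL, no match -> kept with NULL
  - book 4 (Hollow Hills): author_id=4 -> matches Wright
All 4 rows appear; 2 have NULL author.

SQL:
SELECT a.title, b.name AS author
FROM books a
LEFT JOIN authors b ON a.author_id = b.id

Result:
title            | author
-----------------+-------
Stone Bridges    | NULL  
The Last Train   | Nelson
The Red Mountain | NULL  
Hollow Hills     | Wright


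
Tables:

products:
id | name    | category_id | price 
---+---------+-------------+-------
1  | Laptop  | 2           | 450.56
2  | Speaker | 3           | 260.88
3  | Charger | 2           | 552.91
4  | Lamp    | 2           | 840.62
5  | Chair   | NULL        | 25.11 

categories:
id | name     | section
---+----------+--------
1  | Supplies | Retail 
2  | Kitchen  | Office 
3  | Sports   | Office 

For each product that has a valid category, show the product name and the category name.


INNER JOIN keeps only products rows whose category_id matches an id in categories. Walk through each product:
  - product 1 (Laptop): category_id=2 -> matches Kitchen
  - product 2 (Speaker): category_id=3 -> matches Sports
  - product 3 (Charger): category_id=2 -> matches Kitchen
  - product 4 (Lamp): category_id=2 -> matches Kitchen
  - product 5 (Chair): category_id=NULL, no match -> dropped
So 1 of 5 rows is dropped.

SQL:
SELECT a.name, b.name AS category
FROM products a
INNER JOIN categories b ON a.category_id = b.id

Result:
name    | category
--------+---------
Laptop  | Kitchen 
Speaker | Sports  
Charger | Kitchen 
Lamp    | Kitchen 


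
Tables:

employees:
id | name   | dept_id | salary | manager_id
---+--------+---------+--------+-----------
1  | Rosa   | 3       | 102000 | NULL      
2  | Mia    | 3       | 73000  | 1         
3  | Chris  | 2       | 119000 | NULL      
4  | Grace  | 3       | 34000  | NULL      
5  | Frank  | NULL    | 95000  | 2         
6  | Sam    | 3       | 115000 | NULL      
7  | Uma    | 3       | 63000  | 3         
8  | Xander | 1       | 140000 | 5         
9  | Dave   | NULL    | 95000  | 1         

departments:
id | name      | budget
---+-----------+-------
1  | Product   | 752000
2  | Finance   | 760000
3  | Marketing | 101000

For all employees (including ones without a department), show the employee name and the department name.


LEFT JOIN keeps every row from employees (the left table); where dept_id has no match in departments, the department columns become NULL. Walk through each employee:
  - employee 1 (Rosa): dept_id=3 -> matches Marketing
  - employee 2 (Mia): dept_id=3 -> matches Marketing
  - employee 3 (Chris): dept_id=2 -> matches Finance
  - employee 4 (Grace): dept_id=3 -> matches Marketing
  - employee 5 (Frank): dept_id=NULL, no match -> kept with NULL
  - employee 6 (Sam): dept_id=3 -> matches Marketing
  - employee 7 (Uma): dept_id=3 -> matches Marketing
  - employee 8 (Xander): dept_id=1 -> matches Product
  - employee 9 (Dave): dept_id=NULL, no match -> kept with NULL
All 9 rows appear; 2 have NULL department.

SQL:
SELECT a.name, b.name AS department
FROM employees a
LEFT JOIN departments b ON a.dept_id = b.id

Result:
name   | department
-------+-----------
Rosa   | Marketing 
Mia    | Marketing 
Chris  | Finance   
Grace  | Marketing 
Frank  | NULL      
Sam    | Marketing 
Uma    | Marketing 
Xander | Product   
Dave   | NULL      


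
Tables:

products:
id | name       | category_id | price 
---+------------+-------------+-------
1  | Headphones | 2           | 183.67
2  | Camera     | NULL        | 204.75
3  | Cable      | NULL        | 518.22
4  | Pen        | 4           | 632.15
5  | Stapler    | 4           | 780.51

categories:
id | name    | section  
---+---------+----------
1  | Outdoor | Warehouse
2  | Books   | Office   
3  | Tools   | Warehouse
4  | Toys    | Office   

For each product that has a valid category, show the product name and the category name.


INNER JOIN keeps only products rows whose category_id matches an id in categories. Walk through each product:
  - product 1 (Headphones): category_id=2 -> matches Books
  - product 2 (Camera): category_id=NULL, no match -> dropped
  - product 3 (Cable): category_id=NULL, no match -> dropped
  - product 4 (Pen): category_id=4 -> matches Toys
  - product 5 (Stapler): category_id=4 -> matches Toys
So 2 of 5 rows are dropped.

SQL:
SELECT a.name, b.name AS category
FROM products a
INNER JOIN categories b ON a.category_id = b.id

Result:
name       | category
-----------+---------
Headphones | Books   
Pen        | Toys    
Stapler    | Toys    


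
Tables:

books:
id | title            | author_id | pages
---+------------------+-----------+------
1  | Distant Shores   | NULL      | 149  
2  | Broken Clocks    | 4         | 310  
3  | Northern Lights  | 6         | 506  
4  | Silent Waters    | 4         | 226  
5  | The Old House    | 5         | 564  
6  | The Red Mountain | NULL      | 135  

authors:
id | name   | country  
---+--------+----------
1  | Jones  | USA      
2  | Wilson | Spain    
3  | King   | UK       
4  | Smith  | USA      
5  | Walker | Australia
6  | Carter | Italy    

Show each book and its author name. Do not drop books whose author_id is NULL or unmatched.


LEFT JOIN keeps every row from books (the left table); where author_id has no match in authors, the author columns become NULL. Walk through each book:
  - book 1 (Distant Shores): author_id=NULL, no match -> kept with NULL
  - book 2 (Broken Clocks): author_id=4 -> matches Smith
  - book 3 (Northern Lights): author_id=6 -> matches Carter
  - book 4 (Silent Waters): author_id=4 -> matches Smith
  - book 5 (The Old House): author_id=5 -> matches Walker
  - book 6 (The Red Mountain): author_id=NULL, no match -> kept with NULL
All 6 rows appear; 2 have NULL author.

SQL:
SELECT a.title, b.name AS author
FROM books a
LEFT JOIN authors b ON a.author_id = b.id

Result:
title            | author
-----------------+-------
Distant Shores   | NULL  
Broken Clocks    | Smith 
Northern Lights  | Carter
Silent Waters    | Smith 
The Old House    | Walker
The Red Mountain | NULL  
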